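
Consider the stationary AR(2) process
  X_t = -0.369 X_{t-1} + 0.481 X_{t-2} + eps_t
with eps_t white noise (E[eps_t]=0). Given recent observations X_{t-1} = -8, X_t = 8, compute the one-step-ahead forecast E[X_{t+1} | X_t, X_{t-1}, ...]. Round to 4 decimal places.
E[X_{t+1} \mid \mathcal F_t] = -6.8000

For an AR(p) model X_t = c + sum_i phi_i X_{t-i} + eps_t, the
one-step-ahead conditional mean is
  E[X_{t+1} | X_t, ...] = c + sum_i phi_i X_{t+1-i}.
Substitute known values:
  E[X_{t+1} | ...] = (-0.369) * (8) + (0.481) * (-8)
                   = -6.8000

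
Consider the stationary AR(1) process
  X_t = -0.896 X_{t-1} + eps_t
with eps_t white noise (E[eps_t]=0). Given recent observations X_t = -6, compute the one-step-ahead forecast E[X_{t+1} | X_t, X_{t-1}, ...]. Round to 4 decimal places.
E[X_{t+1} \mid \mathcal F_t] = 5.3760

For an AR(p) model X_t = c + sum_i phi_i X_{t-i} + eps_t, the
one-step-ahead conditional mean is
  E[X_{t+1} | X_t, ...] = c + sum_i phi_i X_{t+1-i}.
Substitute known values:
  E[X_{t+1} | ...] = (-0.896) * (-6)
                   = 5.3760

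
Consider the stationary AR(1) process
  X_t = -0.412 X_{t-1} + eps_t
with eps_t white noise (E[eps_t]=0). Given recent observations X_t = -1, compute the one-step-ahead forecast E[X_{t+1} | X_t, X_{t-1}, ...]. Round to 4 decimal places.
E[X_{t+1} \mid \mathcal F_t] = 0.4120

For an AR(p) model X_t = c + sum_i phi_i X_{t-i} + eps_t, the
one-step-ahead conditional mean is
  E[X_{t+1} | X_t, ...] = c + sum_i phi_i X_{t+1-i}.
Substitute known values:
  E[X_{t+1} | ...] = (-0.412) * (-1)
                   = 0.4120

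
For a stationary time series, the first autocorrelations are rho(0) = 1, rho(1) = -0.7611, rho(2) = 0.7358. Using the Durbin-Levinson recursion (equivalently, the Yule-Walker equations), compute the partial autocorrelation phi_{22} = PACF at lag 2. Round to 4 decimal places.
\phi_{22} = 0.3720

The PACF at lag k is phi_{kk}, the last component of the solution
to the Yule-Walker system G_k phi = r_k where
  (G_k)_{ij} = rho(|i - j|), (r_k)_i = rho(i), i,j = 1..k.
Equivalently, Durbin-Levinson gives phi_{kk} iteratively:
  phi_{11} = rho(1)
  phi_{kk} = [rho(k) - sum_{j=1..k-1} phi_{k-1,j} rho(k-j)]
            / [1 - sum_{j=1..k-1} phi_{k-1,j} rho(j)],
  phi_{k,j} = phi_{k-1,j} - phi_{kk} phi_{k-1,k-j},  j = 1..k-1.
Step k = 1:
  phi_11 = rho(1) = -0.7611.
Step k = 2:
  phi_22 = [rho(2) - phi_11 rho(1)] / [1 - phi_11 rho(1)] = [0.7358 - (-0.7611)(-0.7611)] / [1 - (-0.7611)(-0.7611)]
         = 0.15652679 / 0.42072679 = 0.372.
Therefore phi_{22} = 0.3720.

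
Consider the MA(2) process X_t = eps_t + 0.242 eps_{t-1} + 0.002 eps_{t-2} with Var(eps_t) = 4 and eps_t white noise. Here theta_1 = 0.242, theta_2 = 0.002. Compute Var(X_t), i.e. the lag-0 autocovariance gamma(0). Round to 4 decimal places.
\gamma(0) = 4.2343

For an MA(q) process X_t = eps_t + sum_i theta_i eps_{t-i} with
Var(eps_t) = sigma^2, the variance is
  gamma(0) = sigma^2 * (1 + sum_i theta_i^2).
  sum_i theta_i^2 = (0.242)^2 + (0.002)^2 = 0.058564 + 0.000004 = 0.058568.
  gamma(0) = 4 * (1 + 0.058568) = 4 * 1.058568 = 4.234272, which rounds to 4.2343.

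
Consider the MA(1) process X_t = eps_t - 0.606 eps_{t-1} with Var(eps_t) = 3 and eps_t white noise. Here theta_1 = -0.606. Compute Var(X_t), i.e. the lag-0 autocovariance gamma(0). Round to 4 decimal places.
\gamma(0) = 4.1017

For an MA(q) process X_t = eps_t + sum_i theta_i eps_{t-i} with
Var(eps_t) = sigma^2, the variance is
  gamma(0) = sigma^2 * (1 + sum_i theta_i^2).
  sum_i theta_i^2 = (-0.606)^2 = 0.367236.
  gamma(0) = 3 * (1 + 0.367236) = 3 * 1.367236 = 4.101708, which rounds to 4.1017.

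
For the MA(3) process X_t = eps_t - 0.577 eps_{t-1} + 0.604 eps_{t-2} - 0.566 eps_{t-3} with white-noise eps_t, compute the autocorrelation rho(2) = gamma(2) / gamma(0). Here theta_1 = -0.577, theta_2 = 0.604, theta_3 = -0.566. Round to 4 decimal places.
\rho(2) = 0.4611

For an MA(q) process with theta_0 = 1, the autocovariance is
  gamma(k) = sigma^2 * sum_{i=0..q-k} theta_i * theta_{i+k},
and rho(k) = gamma(k) / gamma(0). Sigma^2 cancels.
  numerator   = (1)*(0.604) + (-0.577)*(-0.566) = 0.930582.
  denominator = (1)^2 + (-0.577)^2 + (0.604)^2 + (-0.566)^2 = 2.018101.
  rho(2) = 0.930582 / 2.018101 = 0.4611.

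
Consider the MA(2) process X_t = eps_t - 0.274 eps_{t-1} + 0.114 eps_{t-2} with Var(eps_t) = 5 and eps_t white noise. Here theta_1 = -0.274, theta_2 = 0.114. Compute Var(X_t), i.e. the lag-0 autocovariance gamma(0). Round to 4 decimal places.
\gamma(0) = 5.4404

For an MA(q) process X_t = eps_t + sum_i theta_i eps_{t-i} with
Var(eps_t) = sigma^2, the variance is
  gamma(0) = sigma^2 * (1 + sum_i theta_i^2).
  sum_i theta_i^2 = (-0.274)^2 + (0.114)^2 = 0.075076 + 0.012996 = 0.088072.
  gamma(0) = 5 * (1 + 0.088072) = 5 * 1.088072 = 5.44036, which rounds to 5.4404.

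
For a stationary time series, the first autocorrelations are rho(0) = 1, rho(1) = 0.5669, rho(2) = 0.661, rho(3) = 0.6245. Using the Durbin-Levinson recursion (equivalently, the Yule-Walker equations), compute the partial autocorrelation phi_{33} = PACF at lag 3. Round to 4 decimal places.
\phi_{33} = 0.3020

The PACF at lag k is phi_{kk}, the last component of the solution
to the Yule-Walker system G_k phi = r_k where
  (G_k)_{ij} = rho(|i - j|), (r_k)_i = rho(i), i,j = 1..k.
Equivalently, Durbin-Levinson gives phi_{kk} iteratively:
  phi_{11} = rho(1)
  phi_{kk} = [rho(k) - sum_{j=1..k-1} phi_{k-1,j} rho(k-j)]
            / [1 - sum_{j=1..k-1} phi_{k-1,j} rho(j)],
  phi_{k,j} = phi_{k-1,j} - phi_{kk} phi_{k-1,k-j},  j = 1..k-1.
Step k = 1:
  phi_11 = rho(1) = 0.5669.
Step k = 2:
  phi_22 = [rho(2) - phi_11 rho(1)] / [1 - phi_11 rho(1)] = [0.661 - (0.5669)(0.5669)] / [1 - (0.5669)(0.5669)]
         = 0.33962439 / 0.67862439 = 0.50046.
  Update: phi_21 = phi_11 - phi_22 phi_11 = 0.5669 - (0.50046)(0.5669) = 0.283189.
Step k = 3:
  phi_33 = [rho(3) - phi_21 rho(2) - phi_22 rho(1)] / [1 - phi_21 rho(1) - phi_22 rho(2)]
    numerator   = 0.6245 - (0.283189)(0.661) - (0.50046)(0.5669) = 0.15360114
    denominator = 1 - (0.283189)(0.5669) - (0.50046)(0.661) = 0.50865595
  phi_33 = 0.15360114 / 0.50865595 = 0.302.
Therefore phi_{33} = 0.3020.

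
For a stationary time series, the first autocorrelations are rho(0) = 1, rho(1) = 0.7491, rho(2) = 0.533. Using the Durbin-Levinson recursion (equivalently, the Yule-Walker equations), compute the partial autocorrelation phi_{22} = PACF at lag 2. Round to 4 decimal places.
\phi_{22} = -0.0641

The PACF at lag k is phi_{kk}, the last component of the solution
to the Yule-Walker system G_k phi = r_k where
  (G_k)_{ij} = rho(|i - j|), (r_k)_i = rho(i), i,j = 1..k.
Equivalently, Durbin-Levinson gives phi_{kk} iteratively:
  phi_{11} = rho(1)
  phi_{kk} = [rho(k) - sum_{j=1..k-1} phi_{k-1,j} rho(k-j)]
            / [1 - sum_{j=1..k-1} phi_{k-1,j} rho(j)],
  phi_{k,j} = phi_{k-1,j} - phi_{kk} phi_{k-1,k-j},  j = 1..k-1.
Step k = 1:
  phi_11 = rho(1) = 0.7491.
Step k = 2:
  phi_22 = [rho(2) - phi_11 rho(1)] / [1 - phi_11 rho(1)] = [0.533 - (0.7491)(0.7491)] / [1 - (0.7491)(0.7491)]
         = -0.02815081 / 0.43884919 = -0.0641.
Therefore phi_{22} = -0.0641.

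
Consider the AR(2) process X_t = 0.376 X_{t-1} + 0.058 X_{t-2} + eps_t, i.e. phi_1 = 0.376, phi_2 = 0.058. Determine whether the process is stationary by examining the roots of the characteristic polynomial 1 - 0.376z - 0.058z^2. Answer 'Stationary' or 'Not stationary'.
\text{Stationary}

The AR(p) characteristic polynomial is P(z) = 1 - 0.376z - 0.058z^2.
Stationarity requires all roots to lie outside the unit circle, i.e. |z| > 1 for every root.
Set 1 + (-0.376) z + (-0.058) z^2 = 0, i.e. a z^2 + b z + c = 0 with a = -0.058, b = -0.376, c = 1.
Discriminant D = b^2 - 4ac = (-0.376)^2 - 4*(-0.058)*1 = 0.141376 - (-0.232) = 0.373376.
D >= 0, so the roots are real: z = (-b +/- sqrt(D)) / (2a) = (0.376 +/- 0.611045) / (-0.116).
  z_1 = (0.376 + 0.611045) / (-0.116) = -8.509,   |z_1| = 8.509.
  z_2 = (0.376 - 0.611045) / (-0.116) = 2.0263,   |z_2| = 2.0263.
Moduli of all roots: 8.5090, 2.0263.
All moduli strictly greater than 1? Yes.
Verdict: Stationary.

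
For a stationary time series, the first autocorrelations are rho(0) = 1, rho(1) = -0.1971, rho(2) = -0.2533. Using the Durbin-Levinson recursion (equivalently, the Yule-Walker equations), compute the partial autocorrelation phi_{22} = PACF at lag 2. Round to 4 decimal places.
\phi_{22} = -0.3040

The PACF at lag k is phi_{kk}, the last component of the solution
to the Yule-Walker system G_k phi = r_k where
  (G_k)_{ij} = rho(|i - j|), (r_k)_i = rho(i), i,j = 1..k.
Equivalently, Durbin-Levinson gives phi_{kk} iteratively:
  phi_{11} = rho(1)
  phi_{kk} = [rho(k) - sum_{j=1..k-1} phi_{k-1,j} rho(k-j)]
            / [1 - sum_{j=1..k-1} phi_{k-1,j} rho(j)],
  phi_{k,j} = phi_{k-1,j} - phi_{kk} phi_{k-1,k-j},  j = 1..k-1.
Step k = 1:
  phi_11 = rho(1) = -0.1971.
Step k = 2:
  phi_22 = [rho(2) - phi_11 rho(1)] / [1 - phi_11 rho(1)] = [-0.2533 - (-0.1971)(-0.1971)] / [1 - (-0.1971)(-0.1971)]
         = -0.29214841 / 0.96115159 = -0.304.
Therefore phi_{22} = -0.3040.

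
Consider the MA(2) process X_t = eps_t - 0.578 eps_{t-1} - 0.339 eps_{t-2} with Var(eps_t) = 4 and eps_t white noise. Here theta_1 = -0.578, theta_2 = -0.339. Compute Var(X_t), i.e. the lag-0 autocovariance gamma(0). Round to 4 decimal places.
\gamma(0) = 5.7960

For an MA(q) process X_t = eps_t + sum_i theta_i eps_{t-i} with
Var(eps_t) = sigma^2, the variance is
  gamma(0) = sigma^2 * (1 + sum_i theta_i^2).
  sum_i theta_i^2 = (-0.578)^2 + (-0.339)^2 = 0.334084 + 0.114921 = 0.449005.
  gamma(0) = 4 * (1 + 0.449005) = 4 * 1.449005 = 5.79602, which rounds to 5.7960.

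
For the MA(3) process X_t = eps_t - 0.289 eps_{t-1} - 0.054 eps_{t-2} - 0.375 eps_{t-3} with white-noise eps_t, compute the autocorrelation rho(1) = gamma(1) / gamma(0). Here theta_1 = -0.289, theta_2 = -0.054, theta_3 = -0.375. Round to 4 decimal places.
\rho(1) = -0.2063

For an MA(q) process with theta_0 = 1, the autocovariance is
  gamma(k) = sigma^2 * sum_{i=0..q-k} theta_i * theta_{i+k},
and rho(k) = gamma(k) / gamma(0). Sigma^2 cancels.
  numerator   = (1)*(-0.289) + (-0.289)*(-0.054) + (-0.054)*(-0.375) = -0.253144.
  denominator = (1)^2 + (-0.289)^2 + (-0.054)^2 + (-0.375)^2 = 1.227062.
  rho(1) = -0.253144 / 1.227062 = -0.2063.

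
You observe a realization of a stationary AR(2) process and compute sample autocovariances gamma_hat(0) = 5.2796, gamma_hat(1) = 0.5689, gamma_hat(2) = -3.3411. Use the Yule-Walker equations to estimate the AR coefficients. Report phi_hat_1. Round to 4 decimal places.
\hat\phi_{1} = 0.1780

The Yule-Walker equations for an AR(p) process read, in matrix form,
  Gamma_p phi = r_p,   with   (Gamma_p)_{ij} = gamma(|i - j|),
                       (r_p)_i = gamma(i),   i,j = 1..p.
Substitute the sample gammas (Toeplitz matrix and right-hand side of size 2):
  Gamma_p = [[5.2796, 0.5689], [0.5689, 5.2796]]
  r_p     = [0.5689, -3.3411]
Written out:
  5.2796 phi_1 + 0.5689 phi_2 = 0.5689
  0.5689 phi_1 + 5.2796 phi_2 = -3.3411
Solve by Cramer's rule:
  det = gamma(0)^2 - gamma(1)^2 = (5.2796)^2 - (0.5689)^2 = 27.87417616 - 0.32364721 = 27.55052895
  phi_hat_1 = [gamma(1) gamma(0) - gamma(1) gamma(2)] / det = [(0.5689)(5.2796) - (0.5689)(-3.3411)] / 27.55052895 = 4.90431623 / 27.55052895 = 0.178
  phi_hat_2 = [gamma(0) gamma(2) - gamma(1)^2] / det = [(5.2796)(-3.3411) - (0.5689)^2] / 27.55052895 = -17.96331877 / 27.55052895 = -0.652
So phi_hat = [0.1780, -0.6520].
Therefore phi_hat_1 = 0.1780.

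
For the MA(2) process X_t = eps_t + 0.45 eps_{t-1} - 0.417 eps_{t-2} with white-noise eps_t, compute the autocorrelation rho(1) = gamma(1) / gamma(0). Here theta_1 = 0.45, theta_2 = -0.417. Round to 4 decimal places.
\rho(1) = 0.1906

For an MA(q) process with theta_0 = 1, the autocovariance is
  gamma(k) = sigma^2 * sum_{i=0..q-k} theta_i * theta_{i+k},
and rho(k) = gamma(k) / gamma(0). Sigma^2 cancels.
  numerator   = (1)*(0.45) + (0.45)*(-0.417) = 0.26235.
  denominator = (1)^2 + (0.45)^2 + (-0.417)^2 = 1.376389.
  rho(1) = 0.26235 / 1.376389 = 0.1906.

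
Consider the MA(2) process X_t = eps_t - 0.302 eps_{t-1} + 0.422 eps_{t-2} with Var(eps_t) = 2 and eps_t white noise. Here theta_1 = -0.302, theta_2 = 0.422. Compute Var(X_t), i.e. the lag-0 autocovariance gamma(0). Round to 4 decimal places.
\gamma(0) = 2.5386

For an MA(q) process X_t = eps_t + sum_i theta_i eps_{t-i} with
Var(eps_t) = sigma^2, the variance is
  gamma(0) = sigma^2 * (1 + sum_i theta_i^2).
  sum_i theta_i^2 = (-0.302)^2 + (0.422)^2 = 0.091204 + 0.178084 = 0.269288.
  gamma(0) = 2 * (1 + 0.269288) = 2 * 1.269288 = 2.538576, which rounds to 2.5386.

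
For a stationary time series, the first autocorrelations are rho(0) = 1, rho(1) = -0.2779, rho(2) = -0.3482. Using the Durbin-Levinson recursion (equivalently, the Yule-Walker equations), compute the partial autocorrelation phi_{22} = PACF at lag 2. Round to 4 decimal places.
\phi_{22} = -0.4610

The PACF at lag k is phi_{kk}, the last component of the solution
to the Yule-Walker system G_k phi = r_k where
  (G_k)_{ij} = rho(|i - j|), (r_k)_i = rho(i), i,j = 1..k.
Equivalently, Durbin-Levinson gives phi_{kk} iteratively:
  phi_{11} = rho(1)
  phi_{kk} = [rho(k) - sum_{j=1..k-1} phi_{k-1,j} rho(k-j)]
            / [1 - sum_{j=1..k-1} phi_{k-1,j} rho(j)],
  phi_{k,j} = phi_{k-1,j} - phi_{kk} phi_{k-1,k-j},  j = 1..k-1.
Step k = 1:
  phi_11 = rho(1) = -0.2779.
Step k = 2:
  phi_22 = [rho(2) - phi_11 rho(1)] / [1 - phi_11 rho(1)] = [-0.3482 - (-0.2779)(-0.2779)] / [1 - (-0.2779)(-0.2779)]
         = -0.42542841 / 0.92277159 = -0.461.
Therefore phi_{22} = -0.4610.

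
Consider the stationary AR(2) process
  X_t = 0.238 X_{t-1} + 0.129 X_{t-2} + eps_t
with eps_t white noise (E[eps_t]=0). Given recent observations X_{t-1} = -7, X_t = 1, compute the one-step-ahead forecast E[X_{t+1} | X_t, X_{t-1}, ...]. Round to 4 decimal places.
E[X_{t+1} \mid \mathcal F_t] = -0.6650

For an AR(p) model X_t = c + sum_i phi_i X_{t-i} + eps_t, the
one-step-ahead conditional mean is
  E[X_{t+1} | X_t, ...] = c + sum_i phi_i X_{t+1-i}.
Substitute known values:
  E[X_{t+1} | ...] = (0.238) * (1) + (0.129) * (-7)
                   = -0.6650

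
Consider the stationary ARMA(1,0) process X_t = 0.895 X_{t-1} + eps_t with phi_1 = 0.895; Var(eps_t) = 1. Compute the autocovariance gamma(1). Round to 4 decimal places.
\gamma(1) = 4.4981

Multiply the model equation by X_{t-k} and take expectations. With theta_0 = psi_0 = 1 and psi_j the MA(infinity) weights, this gives
  gamma(k) - sum_i phi_i gamma(k-i) = c_k,
  c_k = sigma^2 * sum_{j=k..q} theta_j psi_{j-k}   (c_k = 0 for k > q),
using gamma(-m) = gamma(m).
Pure AR (q = 0): c_0 = sigma^2 = 1, c_k = 0 for k >= 1.
Equations for k = 0 and k = 1 (AR order 1):
  gamma(0) = phi_1 gamma(1) + c_0
  gamma(1) = phi_1 gamma(0) + c_1
Substituting the second into the first: gamma(0) (1 - phi_1^2) = c_0 + phi_1 c_1, so
  gamma(0) = c_0 / (1 - phi_1^2) = 1 / (1 - (0.895)^2) = 1 / 0.198975 = 5.025757.
  gamma(1) = phi_1 gamma(0) = (0.895)(5.025757) = 4.498053.
Therefore gamma(1) = 4.4981 (to 4 decimal places).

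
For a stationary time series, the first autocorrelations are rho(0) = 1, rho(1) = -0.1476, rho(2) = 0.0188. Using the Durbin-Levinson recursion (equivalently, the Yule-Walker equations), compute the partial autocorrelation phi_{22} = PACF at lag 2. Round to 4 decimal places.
\phi_{22} = -0.0031

The PACF at lag k is phi_{kk}, the last component of the solution
to the Yule-Walker system G_k phi = r_k where
  (G_k)_{ij} = rho(|i - j|), (r_k)_i = rho(i), i,j = 1..k.
Equivalently, Durbin-Levinson gives phi_{kk} iteratively:
  phi_{11} = rho(1)
  phi_{kk} = [rho(k) - sum_{j=1..k-1} phi_{k-1,j} rho(k-j)]
            / [1 - sum_{j=1..k-1} phi_{k-1,j} rho(j)],
  phi_{k,j} = phi_{k-1,j} - phi_{kk} phi_{k-1,k-j},  j = 1..k-1.
Step k = 1:
  phi_11 = rho(1) = -0.1476.
Step k = 2:
  phi_22 = [rho(2) - phi_11 rho(1)] / [1 - phi_11 rho(1)] = [0.0188 - (-0.1476)(-0.1476)] / [1 - (-0.1476)(-0.1476)]
         = -0.00298576 / 0.97821424 = -0.0031.
Therefore phi_{22} = -0.0031.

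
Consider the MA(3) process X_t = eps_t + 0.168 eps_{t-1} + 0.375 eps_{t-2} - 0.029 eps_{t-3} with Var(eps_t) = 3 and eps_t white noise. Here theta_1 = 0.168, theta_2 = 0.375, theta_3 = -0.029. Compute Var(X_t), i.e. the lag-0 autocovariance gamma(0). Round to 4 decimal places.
\gamma(0) = 3.5091

For an MA(q) process X_t = eps_t + sum_i theta_i eps_{t-i} with
Var(eps_t) = sigma^2, the variance is
  gamma(0) = sigma^2 * (1 + sum_i theta_i^2).
  sum_i theta_i^2 = (0.168)^2 + (0.375)^2 + (-0.029)^2 = 0.028224 + 0.140625 + 0.000841 = 0.16969.
  gamma(0) = 3 * (1 + 0.16969) = 3 * 1.16969 = 3.50907, which rounds to 3.5091.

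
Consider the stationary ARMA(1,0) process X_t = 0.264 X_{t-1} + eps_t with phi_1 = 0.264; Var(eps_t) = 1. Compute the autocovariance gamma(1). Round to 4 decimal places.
\gamma(1) = 0.2838

Multiply the model equation by X_{t-k} and take expectations. With theta_0 = psi_0 = 1 and psi_j the MA(infinity) weights, this gives
  gamma(k) - sum_i phi_i gamma(k-i) = c_k,
  c_k = sigma^2 * sum_{j=k..q} theta_j psi_{j-k}   (c_k = 0 for k > q),
using gamma(-m) = gamma(m).
Pure AR (q = 0): c_0 = sigma^2 = 1, c_k = 0 for k >= 1.
Equations for k = 0 and k = 1 (AR order 1):
  gamma(0) = phi_1 gamma(1) + c_0
  gamma(1) = phi_1 gamma(0) + c_1
Substituting the second into the first: gamma(0) (1 - phi_1^2) = c_0 + phi_1 c_1, so
  gamma(0) = c_0 / (1 - phi_1^2) = 1 / (1 - (0.264)^2) = 1 / 0.930304 = 1.074917.
  gamma(1) = phi_1 gamma(0) = (0.264)(1.074917) = 0.283778.
Therefore gamma(1) = 0.2838 (to 4 decimal places).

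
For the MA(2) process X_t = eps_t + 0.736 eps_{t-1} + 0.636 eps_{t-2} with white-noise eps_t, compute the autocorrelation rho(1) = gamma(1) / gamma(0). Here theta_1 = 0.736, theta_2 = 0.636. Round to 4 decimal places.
\rho(1) = 0.6187

For an MA(q) process with theta_0 = 1, the autocovariance is
  gamma(k) = sigma^2 * sum_{i=0..q-k} theta_i * theta_{i+k},
and rho(k) = gamma(k) / gamma(0). Sigma^2 cancels.
  numerator   = (1)*(0.736) + (0.736)*(0.636) = 1.204096.
  denominator = (1)^2 + (0.736)^2 + (0.636)^2 = 1.946192.
  rho(1) = 1.204096 / 1.946192 = 0.6187.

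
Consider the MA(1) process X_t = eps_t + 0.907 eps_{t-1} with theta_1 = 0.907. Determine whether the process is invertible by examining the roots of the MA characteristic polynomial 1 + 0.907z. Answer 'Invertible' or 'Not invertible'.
\text{Invertible}

The MA(q) characteristic polynomial is P(z) = 1 + 0.907z.
Invertibility requires all roots to lie outside the unit circle, i.e. |z| > 1 for every root.
This is linear in z: 1 + (0.907) z = 0  =>  z = -1/(0.907) = -1.102536,  |z| = 1.102536.
Moduli of all roots: 1.1025.
All moduli strictly greater than 1? Yes.
Verdict: Invertible.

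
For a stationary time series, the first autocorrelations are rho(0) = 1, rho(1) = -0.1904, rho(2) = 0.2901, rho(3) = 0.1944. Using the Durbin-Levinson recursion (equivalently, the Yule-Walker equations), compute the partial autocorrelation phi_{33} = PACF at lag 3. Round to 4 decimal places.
\phi_{33} = 0.3180

The PACF at lag k is phi_{kk}, the last component of the solution
to the Yule-Walker system G_k phi = r_k where
  (G_k)_{ij} = rho(|i - j|), (r_k)_i = rho(i), i,j = 1..k.
Equivalently, Durbin-Levinson gives phi_{kk} iteratively:
  phi_{11} = rho(1)
  phi_{kk} = [rho(k) - sum_{j=1..k-1} phi_{k-1,j} rho(k-j)]
            / [1 - sum_{j=1..k-1} phi_{k-1,j} rho(j)],
  phi_{k,j} = phi_{k-1,j} - phi_{kk} phi_{k-1,k-j},  j = 1..k-1.
Step k = 1:
  phi_11 = rho(1) = -0.1904.
Step k = 2:
  phi_22 = [rho(2) - phi_11 rho(1)] / [1 - phi_11 rho(1)] = [0.2901 - (-0.1904)(-0.1904)] / [1 - (-0.1904)(-0.1904)]
         = 0.25384784 / 0.96374784 = 0.263397.
  Update: phi_21 = phi_11 - phi_22 phi_11 = -0.1904 - (0.263397)(-0.1904) = -0.140249.
Step k = 3:
  phi_33 = [rho(3) - phi_21 rho(2) - phi_22 rho(1)] / [1 - phi_21 rho(1) - phi_22 rho(2)]
    numerator   = 0.1944 - (-0.140249)(0.2901) - (0.263397)(-0.1904) = 0.28523702
    denominator = 1 - (-0.140249)(-0.1904) - (0.263397)(0.2901) = 0.8968852
  phi_33 = 0.28523702 / 0.8968852 = 0.318.
Therefore phi_{33} = 0.3180.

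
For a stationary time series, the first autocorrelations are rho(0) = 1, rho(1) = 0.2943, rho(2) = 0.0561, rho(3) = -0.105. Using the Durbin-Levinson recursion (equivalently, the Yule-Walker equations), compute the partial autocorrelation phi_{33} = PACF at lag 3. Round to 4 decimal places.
\phi_{33} = -0.1230

The PACF at lag k is phi_{kk}, the last component of the solution
to the Yule-Walker system G_k phi = r_k where
  (G_k)_{ij} = rho(|i - j|), (r_k)_i = rho(i), i,j = 1..k.
Equivalently, Durbin-Levinson gives phi_{kk} iteratively:
  phi_{11} = rho(1)
  phi_{kk} = [rho(k) - sum_{j=1..k-1} phi_{k-1,j} rho(k-j)]
            / [1 - sum_{j=1..k-1} phi_{k-1,j} rho(j)],
  phi_{k,j} = phi_{k-1,j} - phi_{kk} phi_{k-1,k-j},  j = 1..k-1.
Step k = 1:
  phi_11 = rho(1) = 0.2943.
Step k = 2:
  phi_22 = [rho(2) - phi_11 rho(1)] / [1 - phi_11 rho(1)] = [0.0561 - (0.2943)(0.2943)] / [1 - (0.2943)(0.2943)]
         = -0.03051249 / 0.91338751 = -0.033406.
  Update: phi_21 = phi_11 - phi_22 phi_11 = 0.2943 - (-0.033406)(0.2943) = 0.304131.
Step k = 3:
  phi_33 = [rho(3) - phi_21 rho(2) - phi_22 rho(1)] / [1 - phi_21 rho(1) - phi_22 rho(2)]
    numerator   = -0.105 - (0.304131)(0.0561) - (-0.033406)(0.2943) = -0.11223043
    denominator = 1 - (0.304131)(0.2943) - (-0.033406)(0.0561) = 0.91236821
  phi_33 = -0.11223043 / 0.91236821 = -0.123.
Therefore phi_{33} = -0.1230.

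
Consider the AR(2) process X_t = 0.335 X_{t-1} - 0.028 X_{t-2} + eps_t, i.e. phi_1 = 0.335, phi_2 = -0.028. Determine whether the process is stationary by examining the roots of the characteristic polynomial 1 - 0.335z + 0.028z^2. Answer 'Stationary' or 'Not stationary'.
\text{Stationary}

The AR(p) characteristic polynomial is P(z) = 1 - 0.335z + 0.028z^2.
Stationarity requires all roots to lie outside the unit circle, i.e. |z| > 1 for every root.
Set 1 + (-0.335) z + (0.028) z^2 = 0, i.e. a z^2 + b z + c = 0 with a = 0.028, b = -0.335, c = 1.
Discriminant D = b^2 - 4ac = (-0.335)^2 - 4*(0.028)*1 = 0.112225 - (0.112) = 0.000225.
D >= 0, so the roots are real: z = (-b +/- sqrt(D)) / (2a) = (0.335 +/- 0.015) / (0.056).
  z_1 = (0.335 + 0.015) / (0.056) = 6.25,   |z_1| = 6.25.
  z_2 = (0.335 - 0.015) / (0.056) = 5.7143,   |z_2| = 5.7143.
Moduli of all roots: 6.2500, 5.7143.
All moduli strictly greater than 1? Yes.
Verdict: Stationary.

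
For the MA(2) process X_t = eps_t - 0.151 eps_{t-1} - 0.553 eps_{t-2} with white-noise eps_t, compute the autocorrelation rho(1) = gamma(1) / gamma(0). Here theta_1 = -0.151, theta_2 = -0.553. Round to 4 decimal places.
\rho(1) = -0.0508

For an MA(q) process with theta_0 = 1, the autocovariance is
  gamma(k) = sigma^2 * sum_{i=0..q-k} theta_i * theta_{i+k},
and rho(k) = gamma(k) / gamma(0). Sigma^2 cancels.
  numerator   = (1)*(-0.151) + (-0.151)*(-0.553) = -0.067497.
  denominator = (1)^2 + (-0.151)^2 + (-0.553)^2 = 1.32861.
  rho(1) = -0.067497 / 1.32861 = -0.0508.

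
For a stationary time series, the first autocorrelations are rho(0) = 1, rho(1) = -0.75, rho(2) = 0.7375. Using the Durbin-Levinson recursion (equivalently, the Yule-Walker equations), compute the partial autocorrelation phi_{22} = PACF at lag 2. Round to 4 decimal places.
\phi_{22} = 0.4000

The PACF at lag k is phi_{kk}, the last component of the solution
to the Yule-Walker system G_k phi = r_k where
  (G_k)_{ij} = rho(|i - j|), (r_k)_i = rho(i), i,j = 1..k.
Equivalently, Durbin-Levinson gives phi_{kk} iteratively:
  phi_{11} = rho(1)
  phi_{kk} = [rho(k) - sum_{j=1..k-1} phi_{k-1,j} rho(k-j)]
            / [1 - sum_{j=1..k-1} phi_{k-1,j} rho(j)],
  phi_{k,j} = phi_{k-1,j} - phi_{kk} phi_{k-1,k-j},  j = 1..k-1.
Step k = 1:
  phi_11 = rho(1) = -0.75.
Step k = 2:
  phi_22 = [rho(2) - phi_11 rho(1)] / [1 - phi_11 rho(1)] = [0.7375 - (-0.75)(-0.75)] / [1 - (-0.75)(-0.75)]
         = 0.175 / 0.4375 = 0.4.
Therefore phi_{22} = 0.4000.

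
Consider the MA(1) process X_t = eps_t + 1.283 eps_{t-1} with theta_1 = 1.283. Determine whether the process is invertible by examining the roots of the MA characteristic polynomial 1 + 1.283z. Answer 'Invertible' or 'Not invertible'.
\text{Not invertible}

The MA(q) characteristic polynomial is P(z) = 1 + 1.283z.
Invertibility requires all roots to lie outside the unit circle, i.e. |z| > 1 for every root.
This is linear in z: 1 + (1.283) z = 0  =>  z = -1/(1.283) = -0.779423,  |z| = 0.779423.
Moduli of all roots: 0.7794.
All moduli strictly greater than 1? No.
Verdict: Not invertible.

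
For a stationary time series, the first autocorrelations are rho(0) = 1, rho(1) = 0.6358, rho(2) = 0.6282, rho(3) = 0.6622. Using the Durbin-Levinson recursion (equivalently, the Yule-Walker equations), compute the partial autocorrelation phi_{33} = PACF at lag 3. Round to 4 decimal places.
\phi_{33} = 0.3400

The PACF at lag k is phi_{kk}, the last component of the solution
to the Yule-Walker system G_k phi = r_k where
  (G_k)_{ij} = rho(|i - j|), (r_k)_i = rho(i), i,j = 1..k.
Equivalently, Durbin-Levinson gives phi_{kk} iteratively:
  phi_{11} = rho(1)
  phi_{kk} = [rho(k) - sum_{j=1..k-1} phi_{k-1,j} rho(k-j)]
            / [1 - sum_{j=1..k-1} phi_{k-1,j} rho(j)],
  phi_{k,j} = phi_{k-1,j} - phi_{kk} phi_{k-1,k-j},  j = 1..k-1.
Step k = 1:
  phi_11 = rho(1) = 0.6358.
Step k = 2:
  phi_22 = [rho(2) - phi_11 rho(1)] / [1 - phi_11 rho(1)] = [0.6282 - (0.6358)(0.6358)] / [1 - (0.6358)(0.6358)]
         = 0.22395836 / 0.59575836 = 0.375921.
  Update: phi_21 = phi_11 - phi_22 phi_11 = 0.6358 - (0.375921)(0.6358) = 0.396789.
Step k = 3:
  phi_33 = [rho(3) - phi_21 rho(2) - phi_22 rho(1)] / [1 - phi_21 rho(1) - phi_22 rho(2)]
    numerator   = 0.6622 - (0.396789)(0.6282) - (0.375921)(0.6358) = 0.1739262
    denominator = 1 - (0.396789)(0.6358) - (0.375921)(0.6282) = 0.5115676
  phi_33 = 0.1739262 / 0.5115676 = 0.34.
Therefore phi_{33} = 0.3400.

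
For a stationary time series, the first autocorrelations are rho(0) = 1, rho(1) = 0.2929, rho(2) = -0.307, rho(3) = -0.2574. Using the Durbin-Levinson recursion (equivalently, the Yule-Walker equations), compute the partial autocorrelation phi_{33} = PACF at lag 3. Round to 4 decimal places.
\phi_{33} = -0.0040

The PACF at lag k is phi_{kk}, the last component of the solution
to the Yule-Walker system G_k phi = r_k where
  (G_k)_{ij} = rho(|i - j|), (r_k)_i = rho(i), i,j = 1..k.
Equivalently, Durbin-Levinson gives phi_{kk} iteratively:
  phi_{11} = rho(1)
  phi_{kk} = [rho(k) - sum_{j=1..k-1} phi_{k-1,j} rho(k-j)]
            / [1 - sum_{j=1..k-1} phi_{k-1,j} rho(j)],
  phi_{k,j} = phi_{k-1,j} - phi_{kk} phi_{k-1,k-j},  j = 1..k-1.
Step k = 1:
  phi_11 = rho(1) = 0.2929.
Step k = 2:
  phi_22 = [rho(2) - phi_11 rho(1)] / [1 - phi_11 rho(1)] = [-0.307 - (0.2929)(0.2929)] / [1 - (0.2929)(0.2929)]
         = -0.39279041 / 0.91420959 = -0.42965.
  Update: phi_21 = phi_11 - phi_22 phi_11 = 0.2929 - (-0.42965)(0.2929) = 0.418745.
Step k = 3:
  phi_33 = [rho(3) - phi_21 rho(2) - phi_22 rho(1)] / [1 - phi_21 rho(1) - phi_22 rho(2)]
    numerator   = -0.2574 - (0.418745)(-0.307) - (-0.42965)(0.2929) = -0.00300085
    denominator = 1 - (0.418745)(0.2929) - (-0.42965)(-0.307) = 0.74544708
  phi_33 = -0.00300085 / 0.74544708 = -0.004.
Therefore phi_{33} = -0.0040.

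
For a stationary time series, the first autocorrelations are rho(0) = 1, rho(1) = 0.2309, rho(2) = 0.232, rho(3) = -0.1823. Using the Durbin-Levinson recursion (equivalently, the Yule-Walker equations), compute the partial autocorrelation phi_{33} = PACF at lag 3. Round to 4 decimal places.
\phi_{33} = -0.2950

The PACF at lag k is phi_{kk}, the last component of the solution
to the Yule-Walker system G_k phi = r_k where
  (G_k)_{ij} = rho(|i - j|), (r_k)_i = rho(i), i,j = 1..k.
Equivalently, Durbin-Levinson gives phi_{kk} iteratively:
  phi_{11} = rho(1)
  phi_{kk} = [rho(k) - sum_{j=1..k-1} phi_{k-1,j} rho(k-j)]
            / [1 - sum_{j=1..k-1} phi_{k-1,j} rho(j)],
  phi_{k,j} = phi_{k-1,j} - phi_{kk} phi_{k-1,k-j},  j = 1..k-1.
Step k = 1:
  phi_11 = rho(1) = 0.2309.
Step k = 2:
  phi_22 = [rho(2) - phi_11 rho(1)] / [1 - phi_11 rho(1)] = [0.232 - (0.2309)(0.2309)] / [1 - (0.2309)(0.2309)]
         = 0.17868519 / 0.94668519 = 0.188748.
  Update: phi_21 = phi_11 - phi_22 phi_11 = 0.2309 - (0.188748)(0.2309) = 0.187318.
Step k = 3:
  phi_33 = [rho(3) - phi_21 rho(2) - phi_22 rho(1)] / [1 - phi_21 rho(1) - phi_22 rho(2)]
    numerator   = -0.1823 - (0.187318)(0.232) - (0.188748)(0.2309) = -0.26933976
    denominator = 1 - (0.187318)(0.2309) - (0.188748)(0.232) = 0.91295867
  phi_33 = -0.26933976 / 0.91295867 = -0.295.
Therefore phi_{33} = -0.2950.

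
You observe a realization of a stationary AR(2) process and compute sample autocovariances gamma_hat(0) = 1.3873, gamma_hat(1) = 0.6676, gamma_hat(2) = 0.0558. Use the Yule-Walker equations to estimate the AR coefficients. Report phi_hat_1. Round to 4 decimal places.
\hat\phi_{1} = 0.6011

The Yule-Walker equations for an AR(p) process read, in matrix form,
  Gamma_p phi = r_p,   with   (Gamma_p)_{ij} = gamma(|i - j|),
                       (r_p)_i = gamma(i),   i,j = 1..p.
Substitute the sample gammas (Toeplitz matrix and right-hand side of size 2):
  Gamma_p = [[1.3873, 0.6676], [0.6676, 1.3873]]
  r_p     = [0.6676, 0.0558]
Written out:
  1.3873 phi_1 + 0.6676 phi_2 = 0.6676
  0.6676 phi_1 + 1.3873 phi_2 = 0.0558
Solve by Cramer's rule:
  det = gamma(0)^2 - gamma(1)^2 = (1.3873)^2 - (0.6676)^2 = 1.92460129 - 0.44568976 = 1.47891153
  phi_hat_1 = [gamma(1) gamma(0) - gamma(1) gamma(2)] / det = [(0.6676)(1.3873) - (0.6676)(0.0558)] / 1.47891153 = 0.8889094 / 1.47891153 = 0.6011
  phi_hat_2 = [gamma(0) gamma(2) - gamma(1)^2] / det = [(1.3873)(0.0558) - (0.6676)^2] / 1.47891153 = -0.36827842 / 1.47891153 = -0.249
So phi_hat = [0.6011, -0.2490].
Therefore phi_hat_1 = 0.6011.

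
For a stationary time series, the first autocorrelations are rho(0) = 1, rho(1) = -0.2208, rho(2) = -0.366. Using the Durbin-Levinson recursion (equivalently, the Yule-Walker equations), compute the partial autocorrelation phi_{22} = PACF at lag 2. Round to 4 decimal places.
\phi_{22} = -0.4360

The PACF at lag k is phi_{kk}, the last component of the solution
to the Yule-Walker system G_k phi = r_k where
  (G_k)_{ij} = rho(|i - j|), (r_k)_i = rho(i), i,j = 1..k.
Equivalently, Durbin-Levinson gives phi_{kk} iteratively:
  phi_{11} = rho(1)
  phi_{kk} = [rho(k) - sum_{j=1..k-1} phi_{k-1,j} rho(k-j)]
            / [1 - sum_{j=1..k-1} phi_{k-1,j} rho(j)],
  phi_{k,j} = phi_{k-1,j} - phi_{kk} phi_{k-1,k-j},  j = 1..k-1.
Step k = 1:
  phi_11 = rho(1) = -0.2208.
Step k = 2:
  phi_22 = [rho(2) - phi_11 rho(1)] / [1 - phi_11 rho(1)] = [-0.366 - (-0.2208)(-0.2208)] / [1 - (-0.2208)(-0.2208)]
         = -0.41475264 / 0.95124736 = -0.436.
Therefore phi_{22} = -0.4360.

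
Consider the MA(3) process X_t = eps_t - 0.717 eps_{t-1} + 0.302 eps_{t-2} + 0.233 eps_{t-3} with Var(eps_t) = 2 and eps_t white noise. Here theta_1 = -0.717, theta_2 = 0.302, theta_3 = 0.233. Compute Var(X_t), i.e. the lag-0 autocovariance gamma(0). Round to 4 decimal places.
\gamma(0) = 3.3192

For an MA(q) process X_t = eps_t + sum_i theta_i eps_{t-i} with
Var(eps_t) = sigma^2, the variance is
  gamma(0) = sigma^2 * (1 + sum_i theta_i^2).
  sum_i theta_i^2 = (-0.717)^2 + (0.302)^2 + (0.233)^2 = 0.514089 + 0.091204 + 0.054289 = 0.659582.
  gamma(0) = 2 * (1 + 0.659582) = 2 * 1.659582 = 3.319164, which rounds to 3.3192.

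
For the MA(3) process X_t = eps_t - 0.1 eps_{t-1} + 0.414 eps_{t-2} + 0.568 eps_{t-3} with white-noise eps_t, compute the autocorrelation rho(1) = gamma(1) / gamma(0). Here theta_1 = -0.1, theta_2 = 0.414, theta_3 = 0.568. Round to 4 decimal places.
\rho(1) = 0.0623

For an MA(q) process with theta_0 = 1, the autocovariance is
  gamma(k) = sigma^2 * sum_{i=0..q-k} theta_i * theta_{i+k},
and rho(k) = gamma(k) / gamma(0). Sigma^2 cancels.
  numerator   = (1)*(-0.1) + (-0.1)*(0.414) + (0.414)*(0.568) = 0.093752.
  denominator = (1)^2 + (-0.1)^2 + (0.414)^2 + (0.568)^2 = 1.50402.
  rho(1) = 0.093752 / 1.50402 = 0.0623.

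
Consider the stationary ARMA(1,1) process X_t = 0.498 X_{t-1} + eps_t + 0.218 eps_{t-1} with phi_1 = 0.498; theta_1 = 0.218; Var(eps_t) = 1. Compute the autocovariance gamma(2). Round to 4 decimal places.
\gamma(2) = 0.5256

Multiply the model equation by X_{t-k} and take expectations. With theta_0 = psi_0 = 1 and psi_j the MA(infinity) weights, this gives
  gamma(k) - sum_i phi_i gamma(k-i) = c_k,
  c_k = sigma^2 * sum_{j=k..q} theta_j psi_{j-k}   (c_k = 0 for k > q),
using gamma(-m) = gamma(m).
psi-weights needed (psi_j = theta_j + sum_i phi_i psi_{j-i}):
  psi_1 = theta_1 + phi_1 = 0.218 + (0.498) = 0.716
Right-hand sides:
  c_0 = sigma^2 (1 + theta_1 psi_1) = 1 * (1 + (0.218)(0.716)) = 1 * 1.156088 = 1.156088
  c_1 = sigma^2 theta_1 = 1 * (0.218) = 0.218
  c_2 = 0
Equations for k = 0 and k = 1 (AR order 1):
  gamma(0) = phi_1 gamma(1) + c_0
  gamma(1) = phi_1 gamma(0) + c_1
Substituting the second into the first: gamma(0) (1 - phi_1^2) = c_0 + phi_1 c_1, so
  gamma(0) = (c_0 + phi_1 c_1) / (1 - phi_1^2) = (1.156088 + (0.498)(0.218)) / (1 - (0.498)^2) = 1.264652 / 0.751996 = 1.681727.
  gamma(1) = phi_1 gamma(0) + c_1 = (0.498)(1.681727) + (0.218) = 1.0555.
For k = 2 (> q): gamma(2) = phi_1 gamma(1) = (0.498)(1.0555) = 0.525639.
Therefore gamma(2) = 0.5256 (to 4 decimal places).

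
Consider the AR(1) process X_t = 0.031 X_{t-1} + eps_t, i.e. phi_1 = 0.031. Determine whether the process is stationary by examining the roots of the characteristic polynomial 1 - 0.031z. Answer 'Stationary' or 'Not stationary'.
\text{Stationary}

The AR(p) characteristic polynomial is P(z) = 1 - 0.031z.
Stationarity requires all roots to lie outside the unit circle, i.e. |z| > 1 for every root.
This is linear in z: 1 + (-0.031) z = 0  =>  z = -1/(-0.031) = 32.258065,  |z| = 32.258065.
Moduli of all roots: 32.2581.
All moduli strictly greater than 1? Yes.
Verdict: Stationary.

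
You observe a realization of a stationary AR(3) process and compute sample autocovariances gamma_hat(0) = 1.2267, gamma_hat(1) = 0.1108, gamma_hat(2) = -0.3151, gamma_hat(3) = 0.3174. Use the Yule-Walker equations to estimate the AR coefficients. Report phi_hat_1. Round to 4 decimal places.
\hat\phi_{1} = 0.2051

The Yule-Walker equations for an AR(p) process read, in matrix form,
  Gamma_p phi = r_p,   with   (Gamma_p)_{ij} = gamma(|i - j|),
                       (r_p)_i = gamma(i),   i,j = 1..p.
Substitute the sample gammas (Toeplitz matrix and right-hand side of size 3):
  Gamma_p = [[1.2267, 0.1108, -0.3151], [0.1108, 1.2267, 0.1108], [-0.3151, 0.1108, 1.2267]]
  r_p     = [0.1108, -0.3151, 0.3174]
Written out (R1..R3):
  (R1) 1.2267 phi_1 + 0.1108 phi_2 - 0.3151 phi_3 = 0.1108
  (R2) 0.1108 phi_1 + 1.2267 phi_2 + 0.1108 phi_3 = -0.3151
  (R3) -0.3151 phi_1 + 0.1108 phi_2 + 1.2267 phi_3 = 0.3174
Gaussian elimination:
  R2 <- R2 - (0.1108/1.2267) R1 = R2 - (0.090324) R1:  1.216692 phi_2 + 0.139261 phi_3 = -0.325108
  R3 <- R3 - (-0.3151/1.2267) R1 = R3 - (-0.256868) R1:  0.139261 phi_2 + 1.145761 phi_3 = 0.345861
  R3 <- R3 - (0.139261/1.216692) R2 = R3 - (0.114459) R2:  1.129821 phi_3 = 0.383072
Back-substitution:
  phi_hat_3 = 0.383072 / 1.129821 = 0.339056
  phi_hat_2 = (-0.325108 - (0.139261)(0.339056)) / 1.216692 = -0.306014
  phi_hat_1 = (0.1108 - (0.1108)(-0.306014) - (-0.3151)(0.339056)) / 1.2267 = 0.205057
So phi_hat = [0.2051, -0.3060, 0.3391].
Therefore phi_hat_1 = 0.2051.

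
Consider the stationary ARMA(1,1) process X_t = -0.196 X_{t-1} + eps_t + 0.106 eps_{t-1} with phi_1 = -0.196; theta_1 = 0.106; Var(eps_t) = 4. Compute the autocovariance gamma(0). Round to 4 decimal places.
\gamma(0) = 4.0337

Multiply the model equation by X_{t-k} and take expectations. With theta_0 = psi_0 = 1 and psi_j the MA(infinity) weights, this gives
  gamma(k) - sum_i phi_i gamma(k-i) = c_k,
  c_k = sigma^2 * sum_{j=k..q} theta_j psi_{j-k}   (c_k = 0 for k > q),
using gamma(-m) = gamma(m).
psi-weights needed (psi_j = theta_j + sum_i phi_i psi_{j-i}):
  psi_1 = theta_1 + phi_1 = 0.106 + (-0.196) = -0.09
Right-hand sides:
  c_0 = sigma^2 (1 + theta_1 psi_1) = 4 * (1 + (0.106)(-0.09)) = 4 * 0.99046 = 3.96184
  c_1 = sigma^2 theta_1 = 4 * (0.106) = 0.424
  c_2 = 0
Equations for k = 0 and k = 1 (AR order 1):
  gamma(0) = phi_1 gamma(1) + c_0
  gamma(1) = phi_1 gamma(0) + c_1
Substituting the second into the first: gamma(0) (1 - phi_1^2) = c_0 + phi_1 c_1, so
  gamma(0) = (c_0 + phi_1 c_1) / (1 - phi_1^2) = (3.96184 + (-0.196)(0.424)) / (1 - (-0.196)^2) = 3.878736 / 0.961584 = 4.033694.
Therefore gamma(0) = 4.0337 (to 4 decimal places).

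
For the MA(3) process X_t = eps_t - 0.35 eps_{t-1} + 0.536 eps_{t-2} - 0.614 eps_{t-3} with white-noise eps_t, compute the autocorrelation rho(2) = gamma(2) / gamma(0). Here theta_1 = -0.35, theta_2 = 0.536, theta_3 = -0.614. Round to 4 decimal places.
\rho(2) = 0.4203

For an MA(q) process with theta_0 = 1, the autocovariance is
  gamma(k) = sigma^2 * sum_{i=0..q-k} theta_i * theta_{i+k},
and rho(k) = gamma(k) / gamma(0). Sigma^2 cancels.
  numerator   = (1)*(0.536) + (-0.35)*(-0.614) = 0.7509.
  denominator = (1)^2 + (-0.35)^2 + (0.536)^2 + (-0.614)^2 = 1.786792.
  rho(2) = 0.7509 / 1.786792 = 0.4203.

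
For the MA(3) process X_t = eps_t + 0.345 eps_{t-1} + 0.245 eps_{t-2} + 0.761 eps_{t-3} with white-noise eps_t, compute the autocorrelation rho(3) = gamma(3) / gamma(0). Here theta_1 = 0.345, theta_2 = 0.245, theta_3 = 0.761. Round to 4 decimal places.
\rho(3) = 0.4328

For an MA(q) process with theta_0 = 1, the autocovariance is
  gamma(k) = sigma^2 * sum_{i=0..q-k} theta_i * theta_{i+k},
and rho(k) = gamma(k) / gamma(0). Sigma^2 cancels.
  numerator   = (1)*(0.761) = 0.761.
  denominator = (1)^2 + (0.345)^2 + (0.245)^2 + (0.761)^2 = 1.758171.
  rho(3) = 0.761 / 1.758171 = 0.4328.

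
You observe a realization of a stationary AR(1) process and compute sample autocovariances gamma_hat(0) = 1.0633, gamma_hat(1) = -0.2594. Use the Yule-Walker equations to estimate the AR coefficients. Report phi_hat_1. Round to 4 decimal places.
\hat\phi_{1} = -0.2440

The Yule-Walker equations for an AR(p) process read, in matrix form,
  Gamma_p phi = r_p,   with   (Gamma_p)_{ij} = gamma(|i - j|),
                       (r_p)_i = gamma(i),   i,j = 1..p.
Substitute the sample gammas (Toeplitz matrix and right-hand side of size 1):
  Gamma_p = [[1.0633]]
  r_p     = [-0.2594]
With p = 1 this is the single equation gamma(0) phi_1 = gamma(1):
  phi_hat_1 = gamma(1) / gamma(0) = -0.2594 / 1.0633 = -0.2440.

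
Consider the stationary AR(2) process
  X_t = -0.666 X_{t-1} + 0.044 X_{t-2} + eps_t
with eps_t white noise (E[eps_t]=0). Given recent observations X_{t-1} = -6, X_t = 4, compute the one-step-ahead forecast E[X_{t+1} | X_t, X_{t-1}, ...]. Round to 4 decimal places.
E[X_{t+1} \mid \mathcal F_t] = -2.9280

For an AR(p) model X_t = c + sum_i phi_i X_{t-i} + eps_t, the
one-step-ahead conditional mean is
  E[X_{t+1} | X_t, ...] = c + sum_i phi_i X_{t+1-i}.
Substitute known values:
  E[X_{t+1} | ...] = (-0.666) * (4) + (0.044) * (-6)
                   = -2.9280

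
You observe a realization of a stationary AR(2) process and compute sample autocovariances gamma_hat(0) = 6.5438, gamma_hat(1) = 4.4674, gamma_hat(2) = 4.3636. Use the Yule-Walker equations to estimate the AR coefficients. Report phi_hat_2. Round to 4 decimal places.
\hat\phi_{2} = 0.3760

The Yule-Walker equations for an AR(p) process read, in matrix form,
  Gamma_p phi = r_p,   with   (Gamma_p)_{ij} = gamma(|i - j|),
                       (r_p)_i = gamma(i),   i,j = 1..p.
Substitute the sample gammas (Toeplitz matrix and right-hand side of size 2):
  Gamma_p = [[6.5438, 4.4674], [4.4674, 6.5438]]
  r_p     = [4.4674, 4.3636]
Written out:
  6.5438 phi_1 + 4.4674 phi_2 = 4.4674
  4.4674 phi_1 + 6.5438 phi_2 = 4.3636
Solve by Cramer's rule:
  det = gamma(0)^2 - gamma(1)^2 = (6.5438)^2 - (4.4674)^2 = 42.82131844 - 19.95766276 = 22.86365568
  phi_hat_1 = [gamma(1) gamma(0) - gamma(1) gamma(2)] / det = [(4.4674)(6.5438) - (4.4674)(4.3636)] / 22.86365568 = 9.73982548 / 22.86365568 = 0.426
  phi_hat_2 = [gamma(0) gamma(2) - gamma(1)^2] / det = [(6.5438)(4.3636) - (4.4674)^2] / 22.86365568 = 8.59686292 / 22.86365568 = 0.376
So phi_hat = [0.4260, 0.3760].
Therefore phi_hat_2 = 0.3760.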